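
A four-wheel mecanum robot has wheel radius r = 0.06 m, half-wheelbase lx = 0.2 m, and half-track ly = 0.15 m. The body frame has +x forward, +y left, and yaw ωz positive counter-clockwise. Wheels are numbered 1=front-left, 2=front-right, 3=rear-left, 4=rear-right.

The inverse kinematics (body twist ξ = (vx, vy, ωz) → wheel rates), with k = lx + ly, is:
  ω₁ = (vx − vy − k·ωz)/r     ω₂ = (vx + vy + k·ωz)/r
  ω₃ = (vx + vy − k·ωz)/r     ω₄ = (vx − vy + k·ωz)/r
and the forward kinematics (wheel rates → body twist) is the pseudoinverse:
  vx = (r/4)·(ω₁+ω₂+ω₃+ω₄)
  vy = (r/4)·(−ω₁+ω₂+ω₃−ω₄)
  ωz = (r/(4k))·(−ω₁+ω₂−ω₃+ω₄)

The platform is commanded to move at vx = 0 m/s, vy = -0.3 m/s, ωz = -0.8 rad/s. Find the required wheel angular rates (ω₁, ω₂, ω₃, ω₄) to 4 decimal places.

(9.6667, -9.6667, -0.3333, 0.3333)

k = lx + ly = 0.2 + 0.15 = 0.3500;  k·ωz = 0.3500·-0.8 = -0.2800
ω₁ (FL) = (vx − vy − k·ωz)/r = 0.5800/0.06 = 9.6667
ω₂ (FR) = (vx + vy + k·ωz)/r = -0.5800/0.06 = -9.6667
ω₃ (RL) = (vx + vy − k·ωz)/r = -0.0200/0.06 = -0.3333
ω₄ (RR) = (vx − vy + k·ωz)/r = 0.0200/0.06 = 0.3333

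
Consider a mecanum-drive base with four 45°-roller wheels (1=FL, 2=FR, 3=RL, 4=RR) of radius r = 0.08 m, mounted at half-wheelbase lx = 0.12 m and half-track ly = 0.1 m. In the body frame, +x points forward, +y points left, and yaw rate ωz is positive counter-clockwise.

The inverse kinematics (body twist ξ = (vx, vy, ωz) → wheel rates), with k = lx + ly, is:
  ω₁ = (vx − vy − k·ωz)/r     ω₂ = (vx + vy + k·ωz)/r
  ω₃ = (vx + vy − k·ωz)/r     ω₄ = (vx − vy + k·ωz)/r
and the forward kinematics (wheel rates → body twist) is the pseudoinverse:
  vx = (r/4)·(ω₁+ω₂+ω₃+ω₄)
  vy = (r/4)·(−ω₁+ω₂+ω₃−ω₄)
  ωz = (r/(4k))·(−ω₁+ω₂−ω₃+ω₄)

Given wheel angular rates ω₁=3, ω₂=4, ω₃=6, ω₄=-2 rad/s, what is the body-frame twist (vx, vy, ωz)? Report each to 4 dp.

(0.2200, 0.1800, -0.6364)

k = lx + ly = 0.12 + 0.1 = 0.2200
ω₁+ω₂+ω₃+ω₄ = 11.0000  →  vx = (0.08/4)·11.0000 = 0.2200
−ω₁+ω₂+ω₃−ω₄ = 9.0000  →  vy = (0.08/4)·9.0000 = 0.1800
−ω₁+ω₂−ω₃+ω₄ = -7.0000  →  ωz = (0.08/0.8800)·-7.0000 = -0.6364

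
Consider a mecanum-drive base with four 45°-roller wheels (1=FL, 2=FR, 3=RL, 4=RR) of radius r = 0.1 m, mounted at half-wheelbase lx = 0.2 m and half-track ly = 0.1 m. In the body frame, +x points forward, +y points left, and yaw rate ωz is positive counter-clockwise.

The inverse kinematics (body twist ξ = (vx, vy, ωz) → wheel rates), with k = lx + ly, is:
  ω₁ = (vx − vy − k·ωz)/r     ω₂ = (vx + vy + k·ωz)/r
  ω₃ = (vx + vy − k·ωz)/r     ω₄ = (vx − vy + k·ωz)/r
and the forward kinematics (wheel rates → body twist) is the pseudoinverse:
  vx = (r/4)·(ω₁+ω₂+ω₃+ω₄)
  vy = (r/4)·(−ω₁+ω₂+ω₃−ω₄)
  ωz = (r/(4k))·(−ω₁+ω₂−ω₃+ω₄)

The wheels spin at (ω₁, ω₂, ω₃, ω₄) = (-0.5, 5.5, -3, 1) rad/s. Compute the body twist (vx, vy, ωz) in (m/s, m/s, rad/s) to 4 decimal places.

(0.0750, 0.0500, 0.8333)

k = lx + ly = 0.2 + 0.1 = 0.3000
ω₁+ω₂+ω₃+ω₄ = 3.0000  →  vx = (0.1/4)·3.0000 = 0.0750
−ω₁+ω₂+ω₃−ω₄ = 2.0000  →  vy = (0.1/4)·2.0000 = 0.0500
−ω₁+ω₂−ω₃+ω₄ = 10.0000  →  ωz = (0.1/1.2000)·10.0000 = 0.8333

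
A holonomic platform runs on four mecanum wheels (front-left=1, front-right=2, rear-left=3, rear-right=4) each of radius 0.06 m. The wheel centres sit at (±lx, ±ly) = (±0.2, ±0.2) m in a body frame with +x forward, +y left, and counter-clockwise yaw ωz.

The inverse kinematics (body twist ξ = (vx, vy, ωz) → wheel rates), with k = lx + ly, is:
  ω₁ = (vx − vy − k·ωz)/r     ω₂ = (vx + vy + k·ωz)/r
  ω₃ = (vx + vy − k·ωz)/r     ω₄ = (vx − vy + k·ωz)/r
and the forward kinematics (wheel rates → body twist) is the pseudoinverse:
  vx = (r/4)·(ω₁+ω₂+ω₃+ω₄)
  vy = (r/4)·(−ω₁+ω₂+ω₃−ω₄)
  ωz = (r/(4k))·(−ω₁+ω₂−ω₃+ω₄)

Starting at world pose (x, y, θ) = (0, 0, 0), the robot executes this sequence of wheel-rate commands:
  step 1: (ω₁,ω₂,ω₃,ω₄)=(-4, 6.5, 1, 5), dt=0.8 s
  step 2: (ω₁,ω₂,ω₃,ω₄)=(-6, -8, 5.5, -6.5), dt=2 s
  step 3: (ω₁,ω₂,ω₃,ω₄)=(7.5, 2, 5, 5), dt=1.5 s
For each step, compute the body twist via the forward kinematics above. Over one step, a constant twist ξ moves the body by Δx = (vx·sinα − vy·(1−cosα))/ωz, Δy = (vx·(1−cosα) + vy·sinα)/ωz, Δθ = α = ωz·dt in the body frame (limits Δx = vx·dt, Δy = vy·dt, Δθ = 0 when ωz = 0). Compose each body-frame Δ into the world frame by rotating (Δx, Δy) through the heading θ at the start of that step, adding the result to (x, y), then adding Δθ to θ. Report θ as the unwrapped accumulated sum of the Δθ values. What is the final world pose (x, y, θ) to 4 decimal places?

(-0.0920, 0.0286, -0.9244)

step 1: ξ=(vx,vy,ωz)=(0.1275, 0.0975, 0.5437), dt=0.8 → body Δ=(0.0821, 0.0974, 0.4350) → world pose (0.0821, 0.0974, 0.4350)
step 2: ξ=(vx,vy,ωz)=(-0.2250, 0.1500, -0.5250), dt=2.0 → body Δ=(-0.2282, 0.4632, -1.0500) → world pose (-0.3200, 0.4213, -0.6150)
step 3: ξ=(vx,vy,ωz)=(0.2925, -0.0825, -0.2062), dt=1.5 → body Δ=(0.4128, -0.1891, -0.3094) → world pose (-0.0920, 0.0286, -0.9244)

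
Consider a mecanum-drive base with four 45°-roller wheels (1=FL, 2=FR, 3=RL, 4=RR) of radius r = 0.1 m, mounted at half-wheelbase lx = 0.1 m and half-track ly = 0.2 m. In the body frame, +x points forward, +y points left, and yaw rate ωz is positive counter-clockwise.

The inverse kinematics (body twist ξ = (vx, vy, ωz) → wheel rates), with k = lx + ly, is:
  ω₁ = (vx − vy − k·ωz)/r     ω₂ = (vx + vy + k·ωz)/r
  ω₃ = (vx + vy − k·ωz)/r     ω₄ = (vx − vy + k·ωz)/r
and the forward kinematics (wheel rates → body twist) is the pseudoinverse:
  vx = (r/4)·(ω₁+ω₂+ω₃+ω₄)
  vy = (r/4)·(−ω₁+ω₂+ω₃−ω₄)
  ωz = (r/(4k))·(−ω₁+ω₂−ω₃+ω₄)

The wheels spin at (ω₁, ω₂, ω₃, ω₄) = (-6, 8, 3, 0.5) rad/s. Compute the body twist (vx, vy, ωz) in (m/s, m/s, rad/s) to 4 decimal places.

k = lx + ly = 0.1 + 0.2 = 0.3000
ω₁+ω₂+ω₃+ω₄ = 5.5000  →  vx = (0.1/4)·5.5000 = 0.1375
−ω₁+ω₂+ω₃−ω₄ = 16.5000  →  vy = (0.1/4)·16.5000 = 0.4125
−ω₁+ω₂−ω₃+ω₄ = 11.5000  →  ωz = (0.1/1.2000)·11.5000 = 0.9583

(0.1375, 0.4125, 0.9583)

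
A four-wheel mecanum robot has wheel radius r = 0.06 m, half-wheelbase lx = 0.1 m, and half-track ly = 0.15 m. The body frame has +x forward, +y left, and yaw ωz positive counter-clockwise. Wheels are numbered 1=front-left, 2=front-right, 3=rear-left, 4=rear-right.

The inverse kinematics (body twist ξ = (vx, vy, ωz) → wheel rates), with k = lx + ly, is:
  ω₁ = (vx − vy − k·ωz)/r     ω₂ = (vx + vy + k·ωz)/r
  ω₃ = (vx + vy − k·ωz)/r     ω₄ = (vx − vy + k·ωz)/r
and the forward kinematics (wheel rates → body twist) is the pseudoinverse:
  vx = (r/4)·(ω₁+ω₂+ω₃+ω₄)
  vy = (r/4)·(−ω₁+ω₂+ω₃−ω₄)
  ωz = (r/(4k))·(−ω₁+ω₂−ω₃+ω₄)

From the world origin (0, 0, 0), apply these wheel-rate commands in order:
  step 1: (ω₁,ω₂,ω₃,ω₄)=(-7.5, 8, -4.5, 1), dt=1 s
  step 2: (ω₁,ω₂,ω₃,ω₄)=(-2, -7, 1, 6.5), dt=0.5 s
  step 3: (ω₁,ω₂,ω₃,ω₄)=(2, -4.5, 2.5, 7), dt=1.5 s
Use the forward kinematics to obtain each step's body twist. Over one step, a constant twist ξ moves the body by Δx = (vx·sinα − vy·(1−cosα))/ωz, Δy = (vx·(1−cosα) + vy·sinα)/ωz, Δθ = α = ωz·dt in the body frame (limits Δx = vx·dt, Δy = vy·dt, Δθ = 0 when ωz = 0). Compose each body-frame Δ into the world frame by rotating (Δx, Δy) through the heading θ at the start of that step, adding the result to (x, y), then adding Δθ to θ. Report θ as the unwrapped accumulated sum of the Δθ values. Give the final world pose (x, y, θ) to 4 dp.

step 1: ξ=(vx,vy,ωz)=(-0.0450, 0.1500, 1.2600), dt=1.0 → body Δ=(-0.1166, 0.0886, 1.2600) → world pose (-0.1166, 0.0886, 1.2600)
step 2: ξ=(vx,vy,ωz)=(-0.0225, -0.1575, 0.0300), dt=0.5 → body Δ=(-0.0107, -0.0788, 0.0150) → world pose (-0.0448, 0.0543, 1.2750)
step 3: ξ=(vx,vy,ωz)=(0.1050, -0.1650, -0.1200), dt=1.5 → body Δ=(0.1344, -0.2603, -0.1800) → world pose (0.2433, 0.1070, 1.0950)

(0.2433, 0.1070, 1.0950)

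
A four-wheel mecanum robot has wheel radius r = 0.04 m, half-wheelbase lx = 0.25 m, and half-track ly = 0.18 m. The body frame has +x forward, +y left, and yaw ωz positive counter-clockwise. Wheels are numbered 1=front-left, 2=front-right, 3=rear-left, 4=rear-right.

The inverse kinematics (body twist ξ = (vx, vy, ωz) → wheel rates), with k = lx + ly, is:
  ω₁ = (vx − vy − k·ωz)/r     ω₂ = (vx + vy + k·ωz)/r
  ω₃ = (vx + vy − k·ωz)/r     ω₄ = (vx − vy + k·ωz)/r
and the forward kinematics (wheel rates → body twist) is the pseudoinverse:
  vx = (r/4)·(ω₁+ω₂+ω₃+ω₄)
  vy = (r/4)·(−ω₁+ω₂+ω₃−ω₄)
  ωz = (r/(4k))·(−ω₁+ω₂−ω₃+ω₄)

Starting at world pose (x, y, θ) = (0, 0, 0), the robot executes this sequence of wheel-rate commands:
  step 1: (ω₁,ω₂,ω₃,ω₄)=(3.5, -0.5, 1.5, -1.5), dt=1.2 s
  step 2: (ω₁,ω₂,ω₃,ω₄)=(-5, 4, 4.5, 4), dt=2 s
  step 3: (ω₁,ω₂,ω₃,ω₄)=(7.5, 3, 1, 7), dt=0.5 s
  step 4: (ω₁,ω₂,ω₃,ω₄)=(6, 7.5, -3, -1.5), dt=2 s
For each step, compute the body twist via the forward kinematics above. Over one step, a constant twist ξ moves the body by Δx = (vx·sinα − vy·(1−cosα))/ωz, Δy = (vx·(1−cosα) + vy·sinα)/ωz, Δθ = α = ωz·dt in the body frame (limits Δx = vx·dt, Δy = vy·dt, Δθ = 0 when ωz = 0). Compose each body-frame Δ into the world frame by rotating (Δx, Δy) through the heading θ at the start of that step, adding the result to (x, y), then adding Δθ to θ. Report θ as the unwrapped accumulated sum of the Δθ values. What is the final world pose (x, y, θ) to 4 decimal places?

(0.4570, 0.1924, 0.3570)

step 1: ξ=(vx,vy,ωz)=(0.0300, -0.0100, -0.1628), dt=1.2 → body Δ=(0.0346, -0.0154, -0.1953) → world pose (0.0346, -0.0154, -0.1953)
step 2: ξ=(vx,vy,ωz)=(0.0750, 0.0950, 0.1977), dt=2.0 → body Δ=(0.1091, 0.2144, 0.3953) → world pose (0.1832, 0.1737, 0.2000)
step 3: ξ=(vx,vy,ωz)=(0.1850, -0.1050, 0.0349), dt=0.5 → body Δ=(0.0930, -0.0517, 0.0174) → world pose (0.2846, 0.1415, 0.2174)
step 4: ξ=(vx,vy,ωz)=(0.0900, 0.0000, 0.0698), dt=2.0 → body Δ=(0.1794, 0.0125, 0.1395) → world pose (0.4570, 0.1924, 0.3570)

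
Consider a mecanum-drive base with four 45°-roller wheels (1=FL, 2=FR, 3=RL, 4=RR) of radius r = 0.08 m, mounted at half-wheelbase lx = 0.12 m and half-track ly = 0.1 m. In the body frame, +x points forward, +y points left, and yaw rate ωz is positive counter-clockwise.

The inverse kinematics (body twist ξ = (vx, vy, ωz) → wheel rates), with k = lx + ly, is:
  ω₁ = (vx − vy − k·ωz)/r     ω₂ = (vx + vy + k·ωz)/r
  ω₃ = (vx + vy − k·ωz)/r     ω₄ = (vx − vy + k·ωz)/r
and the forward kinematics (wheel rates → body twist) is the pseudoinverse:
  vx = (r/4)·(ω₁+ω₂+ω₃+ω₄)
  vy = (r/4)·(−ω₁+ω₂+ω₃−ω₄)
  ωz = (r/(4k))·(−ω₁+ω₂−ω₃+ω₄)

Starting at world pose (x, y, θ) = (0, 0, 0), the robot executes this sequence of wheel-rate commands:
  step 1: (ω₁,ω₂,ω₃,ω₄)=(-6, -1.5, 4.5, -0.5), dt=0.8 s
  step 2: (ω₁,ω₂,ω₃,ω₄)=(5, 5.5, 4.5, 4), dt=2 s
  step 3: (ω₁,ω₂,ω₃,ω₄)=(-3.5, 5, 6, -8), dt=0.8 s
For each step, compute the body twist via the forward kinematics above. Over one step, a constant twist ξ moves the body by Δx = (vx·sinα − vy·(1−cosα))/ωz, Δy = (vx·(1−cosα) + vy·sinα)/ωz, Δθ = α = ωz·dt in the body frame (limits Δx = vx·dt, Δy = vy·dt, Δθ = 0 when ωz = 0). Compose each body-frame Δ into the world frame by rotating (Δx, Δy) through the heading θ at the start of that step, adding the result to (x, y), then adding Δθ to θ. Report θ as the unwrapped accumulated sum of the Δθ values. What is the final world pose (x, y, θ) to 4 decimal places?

(0.7837, 0.5149, -0.4364)

step 1: ξ=(vx,vy,ωz)=(-0.0700, 0.1900, -0.0455), dt=0.8 → body Δ=(-0.0532, 0.1530, -0.0364) → world pose (-0.0532, 0.1530, -0.0364)
step 2: ξ=(vx,vy,ωz)=(0.3800, 0.0200, 0.0000), dt=2.0 → body Δ=(0.7600, 0.0400, 0.0000) → world pose (0.7077, 0.1653, -0.0364)
step 3: ξ=(vx,vy,ωz)=(-0.0100, 0.4500, -0.5000), dt=0.8 → body Δ=(0.0633, 0.3521, -0.4000) → world pose (0.7837, 0.5149, -0.4364)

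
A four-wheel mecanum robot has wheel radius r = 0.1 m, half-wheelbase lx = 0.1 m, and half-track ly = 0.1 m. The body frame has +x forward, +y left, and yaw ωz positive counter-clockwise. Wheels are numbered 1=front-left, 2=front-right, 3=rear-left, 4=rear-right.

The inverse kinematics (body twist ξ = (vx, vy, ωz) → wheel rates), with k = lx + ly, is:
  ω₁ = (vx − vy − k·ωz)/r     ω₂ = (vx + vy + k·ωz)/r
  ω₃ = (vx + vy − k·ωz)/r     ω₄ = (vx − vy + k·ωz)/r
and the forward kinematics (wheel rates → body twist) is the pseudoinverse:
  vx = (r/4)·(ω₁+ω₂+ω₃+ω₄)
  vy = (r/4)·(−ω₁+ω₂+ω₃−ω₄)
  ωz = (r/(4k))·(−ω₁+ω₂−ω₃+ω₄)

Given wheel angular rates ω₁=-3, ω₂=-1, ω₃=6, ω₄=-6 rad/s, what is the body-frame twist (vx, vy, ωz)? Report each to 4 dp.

k = lx + ly = 0.1 + 0.1 = 0.2000
ω₁+ω₂+ω₃+ω₄ = -4.0000  →  vx = (0.1/4)·-4.0000 = -0.1000
−ω₁+ω₂+ω₃−ω₄ = 14.0000  →  vy = (0.1/4)·14.0000 = 0.3500
−ω₁+ω₂−ω₃+ω₄ = -10.0000  →  ωz = (0.1/0.8000)·-10.0000 = -1.2500

(-0.1000, 0.3500, -1.2500)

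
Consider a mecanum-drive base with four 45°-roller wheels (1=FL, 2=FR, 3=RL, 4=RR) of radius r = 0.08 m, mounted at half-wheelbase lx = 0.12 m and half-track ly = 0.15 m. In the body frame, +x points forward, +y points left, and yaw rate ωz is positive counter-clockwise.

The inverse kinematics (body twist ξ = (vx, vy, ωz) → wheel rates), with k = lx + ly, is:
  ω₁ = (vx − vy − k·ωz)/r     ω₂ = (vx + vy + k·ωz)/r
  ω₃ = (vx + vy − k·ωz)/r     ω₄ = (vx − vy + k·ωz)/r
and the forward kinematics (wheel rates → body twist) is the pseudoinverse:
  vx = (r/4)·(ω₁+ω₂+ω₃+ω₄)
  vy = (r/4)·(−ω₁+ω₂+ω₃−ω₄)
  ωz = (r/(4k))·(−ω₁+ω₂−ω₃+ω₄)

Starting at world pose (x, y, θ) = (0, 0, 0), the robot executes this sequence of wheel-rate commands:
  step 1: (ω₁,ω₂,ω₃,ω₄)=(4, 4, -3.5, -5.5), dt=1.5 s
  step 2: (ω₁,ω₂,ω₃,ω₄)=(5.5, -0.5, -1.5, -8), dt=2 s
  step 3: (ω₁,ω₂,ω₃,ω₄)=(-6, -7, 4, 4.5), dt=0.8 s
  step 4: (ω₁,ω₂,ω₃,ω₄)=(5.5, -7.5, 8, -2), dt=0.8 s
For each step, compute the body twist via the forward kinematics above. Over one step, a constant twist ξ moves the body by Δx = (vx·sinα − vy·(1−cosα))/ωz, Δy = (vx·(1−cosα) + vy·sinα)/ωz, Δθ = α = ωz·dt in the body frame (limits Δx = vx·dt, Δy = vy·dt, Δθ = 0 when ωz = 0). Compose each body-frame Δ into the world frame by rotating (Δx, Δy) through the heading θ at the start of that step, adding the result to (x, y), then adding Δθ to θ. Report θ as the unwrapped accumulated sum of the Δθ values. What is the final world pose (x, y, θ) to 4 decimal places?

step 1: ξ=(vx,vy,ωz)=(-0.0200, 0.0400, -0.1481), dt=1.5 → body Δ=(-0.0231, 0.0628, -0.2222) → world pose (-0.0231, 0.0628, -0.2222)
step 2: ξ=(vx,vy,ωz)=(-0.0900, 0.0100, -0.9259), dt=2.0 → body Δ=(-0.0796, 0.1345, -1.8519) → world pose (-0.0711, 0.2116, -2.0741)
step 3: ξ=(vx,vy,ωz)=(-0.0900, -0.0300, -0.0370), dt=0.8 → body Δ=(-0.0723, -0.0229, -0.0296) → world pose (-0.0563, 0.2860, -2.1037)
step 4: ξ=(vx,vy,ωz)=(0.0800, -0.0600, -1.7037), dt=0.8 → body Δ=(0.0180, -0.0717, -1.3630) → world pose (-0.1272, 0.3070, -3.4667)

(-0.1272, 0.3070, -3.4667)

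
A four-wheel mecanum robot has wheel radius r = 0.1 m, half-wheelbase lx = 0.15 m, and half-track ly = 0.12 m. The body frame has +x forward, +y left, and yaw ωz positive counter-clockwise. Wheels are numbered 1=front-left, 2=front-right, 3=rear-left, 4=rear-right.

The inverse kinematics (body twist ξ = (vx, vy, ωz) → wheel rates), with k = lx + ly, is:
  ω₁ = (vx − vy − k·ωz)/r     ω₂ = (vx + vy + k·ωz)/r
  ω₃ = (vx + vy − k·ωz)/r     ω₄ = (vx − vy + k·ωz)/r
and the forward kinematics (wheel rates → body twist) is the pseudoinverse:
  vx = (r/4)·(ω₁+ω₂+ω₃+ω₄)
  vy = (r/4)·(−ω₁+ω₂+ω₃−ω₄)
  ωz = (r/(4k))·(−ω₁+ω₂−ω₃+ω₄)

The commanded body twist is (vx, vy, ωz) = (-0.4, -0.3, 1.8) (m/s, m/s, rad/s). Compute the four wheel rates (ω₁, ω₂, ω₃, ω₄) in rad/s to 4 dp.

(-5.8600, -2.1400, -11.8600, 3.8600)

k = lx + ly = 0.15 + 0.12 = 0.2700;  k·ωz = 0.2700·1.8 = 0.4860
ω₁ (FL) = (vx − vy − k·ωz)/r = -0.5860/0.1 = -5.8600
ω₂ (FR) = (vx + vy + k·ωz)/r = -0.2140/0.1 = -2.1400
ω₃ (RL) = (vx + vy − k·ωz)/r = -1.1860/0.1 = -11.8600
ω₄ (RR) = (vx − vy + k·ωz)/r = 0.3860/0.1 = 3.8600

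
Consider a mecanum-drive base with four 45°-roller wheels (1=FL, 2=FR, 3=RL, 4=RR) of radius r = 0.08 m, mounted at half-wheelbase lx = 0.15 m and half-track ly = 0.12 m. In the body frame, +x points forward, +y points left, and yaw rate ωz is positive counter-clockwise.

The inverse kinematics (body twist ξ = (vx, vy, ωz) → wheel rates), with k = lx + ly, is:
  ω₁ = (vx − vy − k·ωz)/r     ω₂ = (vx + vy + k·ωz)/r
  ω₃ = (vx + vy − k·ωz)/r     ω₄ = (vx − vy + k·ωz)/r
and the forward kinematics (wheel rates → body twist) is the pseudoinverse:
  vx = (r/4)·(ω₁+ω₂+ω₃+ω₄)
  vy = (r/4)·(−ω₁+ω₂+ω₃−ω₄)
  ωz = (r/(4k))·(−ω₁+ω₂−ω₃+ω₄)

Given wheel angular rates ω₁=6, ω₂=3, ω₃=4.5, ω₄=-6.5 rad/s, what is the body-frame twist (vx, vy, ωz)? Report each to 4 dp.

(0.1400, 0.1600, -1.0370)

k = lx + ly = 0.15 + 0.12 = 0.2700
ω₁+ω₂+ω₃+ω₄ = 7.0000  →  vx = (0.08/4)·7.0000 = 0.1400
−ω₁+ω₂+ω₃−ω₄ = 8.0000  →  vy = (0.08/4)·8.0000 = 0.1600
−ω₁+ω₂−ω₃+ω₄ = -14.0000  →  ωz = (0.08/1.0800)·-14.0000 = -1.0370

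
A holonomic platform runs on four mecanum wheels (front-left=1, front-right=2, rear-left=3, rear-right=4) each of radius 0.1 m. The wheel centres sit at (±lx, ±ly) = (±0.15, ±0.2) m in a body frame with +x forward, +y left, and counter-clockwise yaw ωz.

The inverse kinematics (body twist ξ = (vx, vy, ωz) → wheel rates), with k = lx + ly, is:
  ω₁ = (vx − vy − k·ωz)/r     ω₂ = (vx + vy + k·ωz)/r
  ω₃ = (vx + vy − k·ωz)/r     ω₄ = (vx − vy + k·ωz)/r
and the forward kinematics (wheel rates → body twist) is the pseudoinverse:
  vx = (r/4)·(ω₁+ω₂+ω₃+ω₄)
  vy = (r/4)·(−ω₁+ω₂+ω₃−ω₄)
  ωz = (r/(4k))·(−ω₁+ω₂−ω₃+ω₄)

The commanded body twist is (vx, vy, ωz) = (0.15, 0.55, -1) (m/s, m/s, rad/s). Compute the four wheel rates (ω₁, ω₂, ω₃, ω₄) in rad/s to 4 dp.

k = lx + ly = 0.15 + 0.2 = 0.3500;  k·ωz = 0.3500·-1 = -0.3500
ω₁ (FL) = (vx − vy − k·ωz)/r = -0.0500/0.1 = -0.5000
ω₂ (FR) = (vx + vy + k·ωz)/r = 0.3500/0.1 = 3.5000
ω₃ (RL) = (vx + vy − k·ωz)/r = 1.0500/0.1 = 10.5000
ω₄ (RR) = (vx − vy + k·ωz)/r = -0.7500/0.1 = -7.5000

(-0.5000, 3.5000, 10.5000, -7.5000)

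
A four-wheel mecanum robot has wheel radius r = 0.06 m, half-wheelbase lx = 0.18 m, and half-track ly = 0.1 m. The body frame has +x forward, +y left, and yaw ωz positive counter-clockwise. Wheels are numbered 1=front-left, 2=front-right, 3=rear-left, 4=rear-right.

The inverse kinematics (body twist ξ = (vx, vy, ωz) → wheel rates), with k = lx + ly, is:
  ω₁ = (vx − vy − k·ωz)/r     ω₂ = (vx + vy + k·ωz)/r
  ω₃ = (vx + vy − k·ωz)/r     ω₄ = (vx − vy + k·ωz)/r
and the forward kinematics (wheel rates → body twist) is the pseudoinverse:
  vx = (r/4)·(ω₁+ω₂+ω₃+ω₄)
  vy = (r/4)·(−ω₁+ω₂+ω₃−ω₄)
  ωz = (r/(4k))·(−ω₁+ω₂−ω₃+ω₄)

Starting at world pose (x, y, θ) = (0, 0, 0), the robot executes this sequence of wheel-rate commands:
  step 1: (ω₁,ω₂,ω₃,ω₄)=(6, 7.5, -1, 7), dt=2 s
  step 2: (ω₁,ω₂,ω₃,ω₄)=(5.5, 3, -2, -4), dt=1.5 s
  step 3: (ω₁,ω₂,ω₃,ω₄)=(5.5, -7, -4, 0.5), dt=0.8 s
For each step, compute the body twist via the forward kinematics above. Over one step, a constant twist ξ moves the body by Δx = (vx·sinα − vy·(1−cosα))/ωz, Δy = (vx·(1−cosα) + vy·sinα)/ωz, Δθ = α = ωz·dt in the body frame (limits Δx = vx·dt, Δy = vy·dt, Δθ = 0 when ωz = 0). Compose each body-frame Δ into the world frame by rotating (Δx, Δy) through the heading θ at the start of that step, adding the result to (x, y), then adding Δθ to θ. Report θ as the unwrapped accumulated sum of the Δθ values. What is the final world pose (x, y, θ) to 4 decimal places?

(0.6676, -0.0635, 0.3134)

step 1: ξ=(vx,vy,ωz)=(0.2925, -0.0975, 0.5089), dt=2.0 → body Δ=(0.5801, 0.1099, 1.0179) → world pose (0.5801, 0.1099, 1.0179)
step 2: ξ=(vx,vy,ωz)=(0.0375, -0.0075, -0.2411), dt=1.5 → body Δ=(0.0530, -0.0211, -0.3616) → world pose (0.6258, 0.1439, 0.6562)
step 3: ξ=(vx,vy,ωz)=(-0.0750, -0.2550, -0.4286), dt=0.8 → body Δ=(-0.0935, -0.1898, -0.3429) → world pose (0.6676, -0.0635, 0.3134)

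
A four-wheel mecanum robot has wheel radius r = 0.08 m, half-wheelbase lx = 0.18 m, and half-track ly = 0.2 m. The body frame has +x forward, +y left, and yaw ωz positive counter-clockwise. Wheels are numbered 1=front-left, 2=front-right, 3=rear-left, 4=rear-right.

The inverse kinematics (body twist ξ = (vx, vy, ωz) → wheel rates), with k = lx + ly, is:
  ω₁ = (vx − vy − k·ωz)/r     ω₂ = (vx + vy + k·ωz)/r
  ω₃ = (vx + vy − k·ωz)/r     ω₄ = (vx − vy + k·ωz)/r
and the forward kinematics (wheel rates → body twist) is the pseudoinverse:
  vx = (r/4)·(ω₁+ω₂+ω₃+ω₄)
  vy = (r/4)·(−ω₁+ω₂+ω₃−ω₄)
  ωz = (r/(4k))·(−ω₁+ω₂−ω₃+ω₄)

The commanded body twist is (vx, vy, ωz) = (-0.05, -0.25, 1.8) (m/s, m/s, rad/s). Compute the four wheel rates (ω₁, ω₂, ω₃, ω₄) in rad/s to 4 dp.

k = lx + ly = 0.18 + 0.2 = 0.3800;  k·ωz = 0.3800·1.8 = 0.6840
ω₁ (FL) = (vx − vy − k·ωz)/r = -0.4840/0.08 = -6.0500
ω₂ (FR) = (vx + vy + k·ωz)/r = 0.3840/0.08 = 4.8000
ω₃ (RL) = (vx + vy − k·ωz)/r = -0.9840/0.08 = -12.3000
ω₄ (RR) = (vx − vy + k·ωz)/r = 0.8840/0.08 = 11.0500

(-6.0500, 4.8000, -12.3000, 11.0500)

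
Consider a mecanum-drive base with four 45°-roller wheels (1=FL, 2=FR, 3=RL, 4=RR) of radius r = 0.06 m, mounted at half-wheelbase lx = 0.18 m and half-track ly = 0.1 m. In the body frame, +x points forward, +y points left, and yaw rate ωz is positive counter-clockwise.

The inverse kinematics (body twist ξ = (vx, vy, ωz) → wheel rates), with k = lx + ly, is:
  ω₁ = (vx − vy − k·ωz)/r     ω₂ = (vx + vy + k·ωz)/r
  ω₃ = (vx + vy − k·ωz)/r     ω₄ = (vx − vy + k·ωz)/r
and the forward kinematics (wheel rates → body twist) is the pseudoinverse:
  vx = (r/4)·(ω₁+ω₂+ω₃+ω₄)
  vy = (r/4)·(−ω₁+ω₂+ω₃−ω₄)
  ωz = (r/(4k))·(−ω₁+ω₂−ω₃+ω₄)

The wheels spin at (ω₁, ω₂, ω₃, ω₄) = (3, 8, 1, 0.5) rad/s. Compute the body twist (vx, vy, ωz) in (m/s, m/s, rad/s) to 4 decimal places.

k = lx + ly = 0.18 + 0.1 = 0.2800
ω₁+ω₂+ω₃+ω₄ = 12.5000  →  vx = (0.06/4)·12.5000 = 0.1875
−ω₁+ω₂+ω₃−ω₄ = 5.5000  →  vy = (0.06/4)·5.5000 = 0.0825
−ω₁+ω₂−ω₃+ω₄ = 4.5000  →  ωz = (0.06/1.1200)·4.5000 = 0.2411

(0.1875, 0.0825, 0.2411)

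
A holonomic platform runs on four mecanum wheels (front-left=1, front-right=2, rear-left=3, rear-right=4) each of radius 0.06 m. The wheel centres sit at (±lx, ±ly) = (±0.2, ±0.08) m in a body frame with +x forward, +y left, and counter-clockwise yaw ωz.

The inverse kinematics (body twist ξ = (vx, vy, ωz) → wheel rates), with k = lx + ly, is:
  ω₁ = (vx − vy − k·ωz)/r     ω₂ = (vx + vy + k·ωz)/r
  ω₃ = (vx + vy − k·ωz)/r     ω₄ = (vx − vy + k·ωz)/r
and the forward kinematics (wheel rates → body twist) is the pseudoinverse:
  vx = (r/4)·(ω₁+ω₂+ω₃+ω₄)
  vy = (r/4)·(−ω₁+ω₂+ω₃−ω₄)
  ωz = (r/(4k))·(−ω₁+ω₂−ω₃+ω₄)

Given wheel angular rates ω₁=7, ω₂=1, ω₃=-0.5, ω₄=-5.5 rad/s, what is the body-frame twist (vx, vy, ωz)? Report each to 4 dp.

k = lx + ly = 0.2 + 0.08 = 0.2800
ω₁+ω₂+ω₃+ω₄ = 2.0000  →  vx = (0.06/4)·2.0000 = 0.0300
−ω₁+ω₂+ω₃−ω₄ = -1.0000  →  vy = (0.06/4)·-1.0000 = -0.0150
−ω₁+ω₂−ω₃+ω₄ = -11.0000  →  ωz = (0.06/1.1200)·-11.0000 = -0.5893

(0.0300, -0.0150, -0.5893)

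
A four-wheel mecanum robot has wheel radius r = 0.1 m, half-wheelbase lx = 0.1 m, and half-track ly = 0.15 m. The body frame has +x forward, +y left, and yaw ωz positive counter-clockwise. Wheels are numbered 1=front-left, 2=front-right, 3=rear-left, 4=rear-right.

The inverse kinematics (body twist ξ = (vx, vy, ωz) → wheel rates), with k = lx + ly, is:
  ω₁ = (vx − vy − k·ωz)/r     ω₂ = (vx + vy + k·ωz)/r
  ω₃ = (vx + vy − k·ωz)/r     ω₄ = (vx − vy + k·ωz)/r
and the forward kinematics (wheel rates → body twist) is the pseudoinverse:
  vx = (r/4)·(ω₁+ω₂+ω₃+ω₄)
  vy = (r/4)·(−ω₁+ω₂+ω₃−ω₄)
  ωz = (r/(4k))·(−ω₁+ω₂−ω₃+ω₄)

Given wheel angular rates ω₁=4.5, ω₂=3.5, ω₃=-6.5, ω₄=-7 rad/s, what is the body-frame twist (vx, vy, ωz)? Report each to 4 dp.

k = lx + ly = 0.1 + 0.15 = 0.2500
ω₁+ω₂+ω₃+ω₄ = -5.5000  →  vx = (0.1/4)·-5.5000 = -0.1375
−ω₁+ω₂+ω₃−ω₄ = -0.5000  →  vy = (0.1/4)·-0.5000 = -0.0125
−ω₁+ω₂−ω₃+ω₄ = -1.5000  →  ωz = (0.1/1.0000)·-1.5000 = -0.1500

(-0.1375, -0.0125, -0.1500)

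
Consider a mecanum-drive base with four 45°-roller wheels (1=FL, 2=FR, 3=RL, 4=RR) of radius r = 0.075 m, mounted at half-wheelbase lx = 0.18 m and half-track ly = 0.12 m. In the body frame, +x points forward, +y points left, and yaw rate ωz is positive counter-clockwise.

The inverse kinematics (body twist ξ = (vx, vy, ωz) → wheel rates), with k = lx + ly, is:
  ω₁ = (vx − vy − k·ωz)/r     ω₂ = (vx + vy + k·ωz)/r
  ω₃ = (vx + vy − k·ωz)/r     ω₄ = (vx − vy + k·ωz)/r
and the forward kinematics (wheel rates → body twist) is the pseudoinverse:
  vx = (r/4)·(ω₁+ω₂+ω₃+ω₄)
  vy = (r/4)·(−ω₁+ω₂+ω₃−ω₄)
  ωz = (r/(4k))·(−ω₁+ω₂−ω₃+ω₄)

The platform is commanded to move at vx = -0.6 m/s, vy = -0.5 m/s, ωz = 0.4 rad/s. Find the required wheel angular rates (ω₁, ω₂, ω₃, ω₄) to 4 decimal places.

(-2.9333, -13.0667, -16.2667, 0.2667)

k = lx + ly = 0.18 + 0.12 = 0.3000;  k·ωz = 0.3000·0.4 = 0.1200
ω₁ (FL) = (vx − vy − k·ωz)/r = -0.2200/0.075 = -2.9333
ω₂ (FR) = (vx + vy + k·ωz)/r = -0.9800/0.075 = -13.0667
ω₃ (RL) = (vx + vy − k·ωz)/r = -1.2200/0.075 = -16.2667
ω₄ (RR) = (vx − vy + k·ωz)/r = 0.0200/0.075 = 0.2667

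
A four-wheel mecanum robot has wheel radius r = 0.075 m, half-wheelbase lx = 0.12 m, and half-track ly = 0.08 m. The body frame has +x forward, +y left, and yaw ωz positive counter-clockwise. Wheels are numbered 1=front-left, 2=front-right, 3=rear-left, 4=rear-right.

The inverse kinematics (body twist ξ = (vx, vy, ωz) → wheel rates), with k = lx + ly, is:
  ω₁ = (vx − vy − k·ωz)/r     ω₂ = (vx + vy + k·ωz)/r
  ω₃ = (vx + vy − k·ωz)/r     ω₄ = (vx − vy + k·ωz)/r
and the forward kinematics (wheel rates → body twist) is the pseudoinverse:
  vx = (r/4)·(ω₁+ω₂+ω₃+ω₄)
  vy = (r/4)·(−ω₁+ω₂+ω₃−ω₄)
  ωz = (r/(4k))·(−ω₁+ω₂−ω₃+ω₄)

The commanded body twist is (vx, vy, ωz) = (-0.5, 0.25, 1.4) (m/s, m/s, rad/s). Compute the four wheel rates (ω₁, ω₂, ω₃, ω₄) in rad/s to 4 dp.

(-13.7333, 0.4000, -7.0667, -6.2667)

k = lx + ly = 0.12 + 0.08 = 0.2000;  k·ωz = 0.2000·1.4 = 0.2800
ω₁ (FL) = (vx − vy − k·ωz)/r = -1.0300/0.075 = -13.7333
ω₂ (FR) = (vx + vy + k·ωz)/r = 0.0300/0.075 = 0.4000
ω₃ (RL) = (vx + vy − k·ωz)/r = -0.5300/0.075 = -7.0667
ω₄ (RR) = (vx − vy + k·ωz)/r = -0.4700/0.075 = -6.2667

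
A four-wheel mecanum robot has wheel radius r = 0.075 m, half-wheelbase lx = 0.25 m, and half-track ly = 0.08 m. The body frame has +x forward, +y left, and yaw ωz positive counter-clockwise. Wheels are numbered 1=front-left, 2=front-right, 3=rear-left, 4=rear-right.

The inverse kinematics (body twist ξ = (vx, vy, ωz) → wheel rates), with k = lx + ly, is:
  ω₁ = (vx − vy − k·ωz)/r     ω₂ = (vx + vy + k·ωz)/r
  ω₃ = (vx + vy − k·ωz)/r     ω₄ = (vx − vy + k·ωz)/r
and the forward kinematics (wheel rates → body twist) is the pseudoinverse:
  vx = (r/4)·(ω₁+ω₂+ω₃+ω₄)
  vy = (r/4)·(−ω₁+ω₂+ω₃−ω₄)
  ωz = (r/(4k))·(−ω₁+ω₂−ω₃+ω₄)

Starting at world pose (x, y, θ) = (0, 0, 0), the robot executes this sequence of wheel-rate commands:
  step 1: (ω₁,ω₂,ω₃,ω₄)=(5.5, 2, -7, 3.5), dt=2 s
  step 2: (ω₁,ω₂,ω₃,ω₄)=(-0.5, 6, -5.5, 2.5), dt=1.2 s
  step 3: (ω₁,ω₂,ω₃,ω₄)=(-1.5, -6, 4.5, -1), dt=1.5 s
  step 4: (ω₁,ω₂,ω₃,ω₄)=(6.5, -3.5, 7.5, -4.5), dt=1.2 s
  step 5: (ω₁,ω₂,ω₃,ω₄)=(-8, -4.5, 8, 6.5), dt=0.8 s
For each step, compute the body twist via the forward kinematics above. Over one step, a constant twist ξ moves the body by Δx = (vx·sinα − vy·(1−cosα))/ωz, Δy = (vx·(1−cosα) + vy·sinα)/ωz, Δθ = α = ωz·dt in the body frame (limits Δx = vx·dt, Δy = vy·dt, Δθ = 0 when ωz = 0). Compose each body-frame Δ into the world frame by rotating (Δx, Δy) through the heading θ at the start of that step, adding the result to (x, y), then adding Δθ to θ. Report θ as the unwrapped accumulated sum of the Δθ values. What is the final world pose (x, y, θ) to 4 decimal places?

(0.5058, -0.3604, -0.4773)

step 1: ξ=(vx,vy,ωz)=(0.0750, -0.2625, 0.3977), dt=2.0 → body Δ=(0.3327, -0.4148, 0.7955) → world pose (0.3327, -0.4148, 0.7955)
step 2: ξ=(vx,vy,ωz)=(0.0469, -0.0281, 0.8239), dt=1.2 → body Δ=(0.0629, -0.0029, 0.9886) → world pose (0.3788, -0.3719, 1.7841)
step 3: ξ=(vx,vy,ωz)=(-0.0750, 0.0187, -0.5682), dt=1.5 → body Δ=(-0.0881, 0.0699, -0.8523) → world pose (0.3291, -0.4728, 0.9318)
step 4: ξ=(vx,vy,ωz)=(0.1125, 0.0375, -1.2500), dt=1.2 → body Δ=(0.1177, -0.0537, -1.5000) → world pose (0.4424, -0.4104, -0.5682)
step 5: ξ=(vx,vy,ωz)=(0.0375, 0.0938, 0.1136), dt=0.8 → body Δ=(0.0266, 0.0763, 0.0909) → world pose (0.5058, -0.3604, -0.4773)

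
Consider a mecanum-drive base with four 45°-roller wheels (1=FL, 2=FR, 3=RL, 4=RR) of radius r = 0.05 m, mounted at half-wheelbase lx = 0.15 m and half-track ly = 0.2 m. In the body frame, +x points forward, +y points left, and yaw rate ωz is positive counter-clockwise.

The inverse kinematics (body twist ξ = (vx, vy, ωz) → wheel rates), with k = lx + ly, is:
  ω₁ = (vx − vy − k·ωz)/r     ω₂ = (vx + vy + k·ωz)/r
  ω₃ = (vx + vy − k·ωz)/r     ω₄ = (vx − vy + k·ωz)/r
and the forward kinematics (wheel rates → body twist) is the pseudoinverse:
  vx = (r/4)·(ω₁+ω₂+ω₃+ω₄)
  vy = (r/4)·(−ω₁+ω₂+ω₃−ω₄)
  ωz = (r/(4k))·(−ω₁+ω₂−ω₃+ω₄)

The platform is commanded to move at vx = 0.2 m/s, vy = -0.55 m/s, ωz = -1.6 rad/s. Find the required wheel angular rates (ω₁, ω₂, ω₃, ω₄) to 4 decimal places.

k = lx + ly = 0.15 + 0.2 = 0.3500;  k·ωz = 0.3500·-1.6 = -0.5600
ω₁ (FL) = (vx − vy − k·ωz)/r = 1.3100/0.05 = 26.2000
ω₂ (FR) = (vx + vy + k·ωz)/r = -0.9100/0.05 = -18.2000
ω₃ (RL) = (vx + vy − k·ωz)/r = 0.2100/0.05 = 4.2000
ω₄ (RR) = (vx − vy + k·ωz)/r = 0.1900/0.05 = 3.8000

(26.2000, -18.2000, 4.2000, 3.8000)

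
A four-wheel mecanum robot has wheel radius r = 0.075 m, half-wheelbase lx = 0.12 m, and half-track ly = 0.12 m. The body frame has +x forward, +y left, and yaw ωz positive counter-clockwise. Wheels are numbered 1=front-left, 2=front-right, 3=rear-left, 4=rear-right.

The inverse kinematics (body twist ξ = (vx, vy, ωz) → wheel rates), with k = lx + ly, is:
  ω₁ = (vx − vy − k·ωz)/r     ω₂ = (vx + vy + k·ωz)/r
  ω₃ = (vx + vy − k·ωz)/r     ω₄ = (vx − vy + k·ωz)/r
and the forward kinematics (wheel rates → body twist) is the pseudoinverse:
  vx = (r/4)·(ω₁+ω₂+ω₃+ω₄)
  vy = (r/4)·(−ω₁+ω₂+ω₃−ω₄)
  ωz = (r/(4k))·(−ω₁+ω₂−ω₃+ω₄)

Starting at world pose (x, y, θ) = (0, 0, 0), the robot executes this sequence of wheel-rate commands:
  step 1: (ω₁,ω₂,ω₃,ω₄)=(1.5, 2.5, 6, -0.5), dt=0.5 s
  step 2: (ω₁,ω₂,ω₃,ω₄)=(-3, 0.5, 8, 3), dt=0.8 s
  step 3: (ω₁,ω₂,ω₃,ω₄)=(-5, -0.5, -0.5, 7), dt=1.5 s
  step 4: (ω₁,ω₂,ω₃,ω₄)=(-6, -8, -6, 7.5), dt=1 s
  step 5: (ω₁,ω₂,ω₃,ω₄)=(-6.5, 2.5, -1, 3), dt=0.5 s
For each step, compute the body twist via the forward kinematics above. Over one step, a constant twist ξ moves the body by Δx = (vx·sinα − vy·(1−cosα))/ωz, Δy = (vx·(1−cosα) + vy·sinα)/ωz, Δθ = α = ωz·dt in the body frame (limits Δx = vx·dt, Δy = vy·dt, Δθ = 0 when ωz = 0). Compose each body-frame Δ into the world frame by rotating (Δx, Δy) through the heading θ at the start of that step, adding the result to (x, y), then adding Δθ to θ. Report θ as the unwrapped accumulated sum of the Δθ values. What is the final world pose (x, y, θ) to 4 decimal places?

step 1: ξ=(vx,vy,ωz)=(0.1781, 0.1406, -0.4297), dt=0.5 → body Δ=(0.0959, 0.0602, -0.2148) → world pose (0.0959, 0.0602, -0.2148)
step 2: ξ=(vx,vy,ωz)=(0.1594, 0.1594, -0.1172), dt=0.8 → body Δ=(0.1333, 0.1213, -0.0938) → world pose (0.2520, 0.1504, -0.3086)
step 3: ξ=(vx,vy,ωz)=(0.0188, -0.0563, 0.9375), dt=1.5 → body Δ=(0.0699, -0.0425, 1.4062) → world pose (0.3057, 0.0887, 1.0977)
step 4: ξ=(vx,vy,ωz)=(-0.2344, -0.2906, 0.8984), dt=1.0 → body Δ=(-0.0821, -0.3515, 0.8984) → world pose (0.5811, -0.1445, 1.9961)
step 5: ξ=(vx,vy,ωz)=(-0.0375, 0.0938, 1.0156), dt=0.5 → body Δ=(-0.0296, 0.0402, 0.5078) → world pose (0.5567, -0.1881, 2.5039)

(0.5567, -0.1881, 2.5039)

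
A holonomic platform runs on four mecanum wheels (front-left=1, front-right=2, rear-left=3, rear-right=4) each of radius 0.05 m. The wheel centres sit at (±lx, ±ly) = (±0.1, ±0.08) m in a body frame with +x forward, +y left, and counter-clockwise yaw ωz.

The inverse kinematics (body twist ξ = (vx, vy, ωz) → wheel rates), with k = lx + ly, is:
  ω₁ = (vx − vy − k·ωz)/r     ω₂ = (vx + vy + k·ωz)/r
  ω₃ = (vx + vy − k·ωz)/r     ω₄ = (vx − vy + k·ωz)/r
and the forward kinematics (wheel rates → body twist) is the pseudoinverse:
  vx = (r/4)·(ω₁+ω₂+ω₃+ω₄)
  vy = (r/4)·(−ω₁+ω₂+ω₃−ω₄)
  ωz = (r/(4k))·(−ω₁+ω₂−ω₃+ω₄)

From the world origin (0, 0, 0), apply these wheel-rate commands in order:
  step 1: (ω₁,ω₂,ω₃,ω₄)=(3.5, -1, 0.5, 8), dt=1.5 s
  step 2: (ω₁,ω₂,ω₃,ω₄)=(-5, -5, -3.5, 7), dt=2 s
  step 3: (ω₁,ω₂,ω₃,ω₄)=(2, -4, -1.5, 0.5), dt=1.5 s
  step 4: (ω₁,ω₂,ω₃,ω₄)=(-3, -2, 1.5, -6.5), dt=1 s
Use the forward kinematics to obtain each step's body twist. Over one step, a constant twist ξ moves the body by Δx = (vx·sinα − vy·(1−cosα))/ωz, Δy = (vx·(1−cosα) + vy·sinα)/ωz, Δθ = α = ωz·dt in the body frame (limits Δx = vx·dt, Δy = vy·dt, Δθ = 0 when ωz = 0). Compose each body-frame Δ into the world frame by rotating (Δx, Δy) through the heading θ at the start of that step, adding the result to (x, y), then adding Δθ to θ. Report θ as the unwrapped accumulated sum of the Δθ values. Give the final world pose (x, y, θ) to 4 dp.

step 1: ξ=(vx,vy,ωz)=(0.1375, -0.1500, 0.2083), dt=1.5 → body Δ=(0.2378, -0.1894, 0.3125) → world pose (0.2378, -0.1894, 0.3125)
step 2: ξ=(vx,vy,ωz)=(-0.0812, -0.1313, 0.7292), dt=2.0 → body Δ=(0.0491, -0.2778, 1.4583) → world pose (0.3699, -0.4386, 1.7708)
step 3: ξ=(vx,vy,ωz)=(-0.0375, -0.1000, -0.2778), dt=1.5 → body Δ=(-0.0854, -0.1341, -0.4167) → world pose (0.5183, -0.4957, 1.3542)
step 4: ξ=(vx,vy,ωz)=(-0.1250, 0.1125, -0.4861), dt=1.0 → body Δ=(-0.0933, 0.1379, -0.4861) → world pose (0.3636, -0.5572, 0.8681)

(0.3636, -0.5572, 0.8681)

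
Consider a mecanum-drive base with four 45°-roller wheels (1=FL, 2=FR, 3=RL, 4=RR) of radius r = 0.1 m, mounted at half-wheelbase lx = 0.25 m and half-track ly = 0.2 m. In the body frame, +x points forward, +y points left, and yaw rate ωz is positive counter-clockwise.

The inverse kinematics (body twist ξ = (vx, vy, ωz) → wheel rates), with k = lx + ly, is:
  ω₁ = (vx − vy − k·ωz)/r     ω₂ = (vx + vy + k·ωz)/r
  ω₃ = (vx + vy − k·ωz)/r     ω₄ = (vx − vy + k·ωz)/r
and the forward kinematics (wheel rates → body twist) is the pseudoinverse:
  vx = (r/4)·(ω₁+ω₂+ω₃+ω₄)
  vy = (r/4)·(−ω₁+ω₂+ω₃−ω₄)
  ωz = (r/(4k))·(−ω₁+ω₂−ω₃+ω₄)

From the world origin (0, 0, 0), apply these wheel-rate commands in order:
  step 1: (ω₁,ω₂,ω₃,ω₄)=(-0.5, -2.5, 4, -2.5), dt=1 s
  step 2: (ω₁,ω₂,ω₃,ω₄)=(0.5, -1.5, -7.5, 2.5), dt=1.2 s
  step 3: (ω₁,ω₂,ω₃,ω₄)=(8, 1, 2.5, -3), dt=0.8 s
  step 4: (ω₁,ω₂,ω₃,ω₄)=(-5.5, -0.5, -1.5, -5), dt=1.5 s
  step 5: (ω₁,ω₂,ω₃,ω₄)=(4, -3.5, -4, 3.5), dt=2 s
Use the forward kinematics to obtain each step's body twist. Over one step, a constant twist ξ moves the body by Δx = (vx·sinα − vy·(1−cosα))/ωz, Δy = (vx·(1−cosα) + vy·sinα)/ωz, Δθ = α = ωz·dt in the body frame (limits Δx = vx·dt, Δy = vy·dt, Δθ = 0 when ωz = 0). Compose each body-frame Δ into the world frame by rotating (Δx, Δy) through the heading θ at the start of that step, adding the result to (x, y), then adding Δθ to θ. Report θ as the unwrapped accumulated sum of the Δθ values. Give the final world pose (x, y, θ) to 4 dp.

(-0.6621, -0.4739, -0.3694)

step 1: ξ=(vx,vy,ωz)=(-0.0375, 0.1125, -0.4722), dt=1.0 → body Δ=(-0.0100, 0.1171, -0.4722) → world pose (-0.0100, 0.1171, -0.4722)
step 2: ξ=(vx,vy,ωz)=(-0.1500, -0.3000, 0.4444), dt=1.2 → body Δ=(-0.0778, -0.3900, 0.5333) → world pose (-0.2568, -0.1949, 0.0611)
step 3: ξ=(vx,vy,ωz)=(0.2125, -0.0375, -0.6944), dt=0.8 → body Δ=(0.1533, -0.0745, -0.5556) → world pose (-0.0993, -0.2599, -0.4944)
step 4: ξ=(vx,vy,ωz)=(-0.3125, 0.2125, 0.0833), dt=1.5 → body Δ=(-0.4874, 0.2887, 0.1250) → world pose (-0.3913, 0.2255, -0.3694)
step 5: ξ=(vx,vy,ωz)=(0.0000, -0.3750, 0.0000), dt=2.0 → body Δ=(0.0000, -0.7500, 0.0000) → world pose (-0.6621, -0.4739, -0.3694)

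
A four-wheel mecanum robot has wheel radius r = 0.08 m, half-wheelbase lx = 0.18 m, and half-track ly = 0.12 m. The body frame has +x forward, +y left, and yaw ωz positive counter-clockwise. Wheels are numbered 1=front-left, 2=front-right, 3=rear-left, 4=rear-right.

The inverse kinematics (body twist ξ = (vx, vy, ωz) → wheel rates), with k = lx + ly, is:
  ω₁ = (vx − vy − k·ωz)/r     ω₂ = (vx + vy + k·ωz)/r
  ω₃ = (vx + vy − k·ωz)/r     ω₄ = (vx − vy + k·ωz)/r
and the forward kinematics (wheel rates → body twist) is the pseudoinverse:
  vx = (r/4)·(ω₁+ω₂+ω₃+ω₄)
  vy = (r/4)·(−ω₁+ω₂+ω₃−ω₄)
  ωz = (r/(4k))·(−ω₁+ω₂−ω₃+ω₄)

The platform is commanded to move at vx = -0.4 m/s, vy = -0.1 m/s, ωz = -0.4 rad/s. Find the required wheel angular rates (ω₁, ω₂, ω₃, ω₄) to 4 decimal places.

(-2.2500, -7.7500, -4.7500, -5.2500)

k = lx + ly = 0.18 + 0.12 = 0.3000;  k·ωz = 0.3000·-0.4 = -0.1200
ω₁ (FL) = (vx − vy − k·ωz)/r = -0.1800/0.08 = -2.2500
ω₂ (FR) = (vx + vy + k·ωz)/r = -0.6200/0.08 = -7.7500
ω₃ (RL) = (vx + vy − k·ωz)/r = -0.3800/0.08 = -4.7500
ω₄ (RR) = (vx − vy + k·ωz)/r = -0.4200/0.08 = -5.2500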